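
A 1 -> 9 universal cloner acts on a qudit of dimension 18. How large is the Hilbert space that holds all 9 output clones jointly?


Output space = H^(tensor 9) where dim(H) = 18
dim = 18^9
= 324 (after 2 factors)
= 5832 (after 3 factors)
= 104976 (after 4 factors)
= 1889568 (after 5 factors)
= 34012224 (after 6 factors)
= 612220032 (after 7 factors)
= 11019960576 (after 8 factors)
= 198359290368 (after 9 factors)
= 198359290368

198359290368


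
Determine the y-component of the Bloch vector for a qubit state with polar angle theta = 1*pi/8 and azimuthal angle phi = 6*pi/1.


theta = 0.3927, phi = 18.8496
r_y = sin(theta)*sin(phi) = 0.3827 * 0.0000
r_y = 0.0000

0.0000


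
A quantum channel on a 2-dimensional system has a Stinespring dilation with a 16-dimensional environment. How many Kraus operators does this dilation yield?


Tracing out the environment in an orthonormal basis {|i>_E} gives Kraus operators K_i = <i|_E U |0>_E.
Number of Kraus operators = dim(H_env) = d_env
= 16

16


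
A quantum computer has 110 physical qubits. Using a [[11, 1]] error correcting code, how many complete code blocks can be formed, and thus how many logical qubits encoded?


Each code block uses 11 physical qubits for 1 logical qubit(s).
Number of complete blocks = floor(110 / 11) = 10
Logical qubits = 10 * 1
= 10

10


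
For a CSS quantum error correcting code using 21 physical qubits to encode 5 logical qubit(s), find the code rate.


Code rate R = k/n
= 5/21
= 0.2381

0.2381


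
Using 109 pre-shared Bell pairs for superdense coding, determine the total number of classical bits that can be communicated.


Superdense coding allows 2 classical bits per shared entangled pair.
109 pair(s) -> 2 * 109 = 218 classical bits

218


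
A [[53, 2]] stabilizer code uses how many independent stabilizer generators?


For an [[n,k]] stabilizer code:
Number of stabilizer generators = n - k
= 53 - 2
= 51

51


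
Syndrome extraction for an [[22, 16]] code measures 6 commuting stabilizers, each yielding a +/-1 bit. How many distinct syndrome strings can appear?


Each stabilizer generator gives a binary (+1 or -1) measurement outcome.
With 6 independent generators:
Total syndromes = 2^6
= 64

64


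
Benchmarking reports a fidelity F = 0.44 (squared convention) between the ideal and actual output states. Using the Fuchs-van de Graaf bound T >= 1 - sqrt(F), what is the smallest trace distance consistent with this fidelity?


Fuchs-van de Graaf (squared-fidelity convention): 1 - sqrt(F) <= T <= sqrt(1 - F).
Lower bound: T >= 1 - sqrt(F)
sqrt(F) = sqrt(0.44) = 0.6633
T >= 1 - 0.6633
T >= 0.3367

0.3367


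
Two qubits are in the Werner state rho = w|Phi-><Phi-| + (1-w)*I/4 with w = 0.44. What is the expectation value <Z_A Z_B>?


|Phi-> = (|00> - |11>)/sqrt(2)
For the pure Bell state, <Z_A Z_B> = +1 (Bell-state Pauli correlator).
The maximally-mixed part I/4 has tr(I/4 * P tensor P) = 0 for any traceless Pauli P.
So <Z_A Z_B>_rho = w * (+1) + (1 - w) * 0
= 0.44 * (+1)
= 0.4400

0.4400


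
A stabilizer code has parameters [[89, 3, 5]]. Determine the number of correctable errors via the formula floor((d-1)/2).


Code parameters: [[89, 3, 5]], distance d = 5.
Number of correctable errors = floor((d-1)/2)
= floor((5 - 1)/2)
= floor(4/2)
= 2

2


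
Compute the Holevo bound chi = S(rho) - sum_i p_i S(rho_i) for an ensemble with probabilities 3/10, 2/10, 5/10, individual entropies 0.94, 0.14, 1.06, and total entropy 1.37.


chi = S(rho) - sum_i p_i * S(rho_i)
Weighted entropy = 3/10 * 0.94 + 2/10 * 0.14 + 5/10 * 1.06
= 0.8400
chi = 1.37 - 0.8400
= 0.5300

0.5300


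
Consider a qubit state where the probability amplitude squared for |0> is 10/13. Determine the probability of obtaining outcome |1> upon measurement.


|alpha|^2 = 10/13 = 0.7692
|beta|^2 = 1 - 10/13 = 3/13 = 0.2308
P(|1>) = |beta|^2 = 0.2308

0.2308


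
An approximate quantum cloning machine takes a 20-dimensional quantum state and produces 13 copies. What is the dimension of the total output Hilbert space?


Output space = H^(tensor 13) where dim(H) = 20
dim = 20^13
= 400 (after 2 factors)
= 8000 (after 3 factors)
= 160000 (after 4 factors)
= 3200000 (after 5 factors)
= 64000000 (after 6 factors)
= 1280000000 (after 7 factors)
= 25600000000 (after 8 factors)
= 512000000000 (after 9 factors)
= 10240000000000 (after 10 factors)
= 204800000000000 (after 11 factors)
= 4096000000000000 (after 12 factors)
= 81920000000000000 (after 13 factors)
= 81920000000000000

81920000000000000


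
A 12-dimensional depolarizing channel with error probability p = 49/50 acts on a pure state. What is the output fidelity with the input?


F = (1-p) + p/d
= (1 - 0.9800) + 0.9800/12
= 0.0200 + 0.0817
= 0.1017

0.1017


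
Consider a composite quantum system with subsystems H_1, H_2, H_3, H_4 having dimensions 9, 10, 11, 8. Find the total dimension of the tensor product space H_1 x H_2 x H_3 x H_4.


dim(H_1 x H_2 x H_3 x H_4) = 9 * 10 * 11 * 8
= 90 * 11 * 8
= 990 * 8
= 7920

7920


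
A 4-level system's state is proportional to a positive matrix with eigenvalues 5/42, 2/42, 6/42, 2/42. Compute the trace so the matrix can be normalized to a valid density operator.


tr(M) = sum of eigenvalues
= 5/42 + 2/42 + 6/42 + 2/42
= 15/42
= 0.3571

0.3571


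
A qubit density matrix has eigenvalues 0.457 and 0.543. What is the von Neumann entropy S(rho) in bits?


S = -p*log2(p) - (1-p)*log2(1-p)
p = 0.4570, 1-p = 0.5430
= -0.4570 * log2(0.4570) - 0.5430 * log2(0.5430)
= -(-0.5163) - (-0.4784)
= 0.9947

0.9947


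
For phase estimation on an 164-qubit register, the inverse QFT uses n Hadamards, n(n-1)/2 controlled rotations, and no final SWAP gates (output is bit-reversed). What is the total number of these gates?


Hadamard gates: 164
Controlled rotations: n*(n-1)/2 = 164*163/2 = 13366
SWAP gates: 0 (omitted)
Total = 164 + 13366
= 13530

13530


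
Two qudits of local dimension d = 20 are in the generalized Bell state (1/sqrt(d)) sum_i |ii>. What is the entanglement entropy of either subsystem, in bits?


For a maximally entangled state in d x d:
S = log2(d) = log2(20)
= 4.3219

4.3219


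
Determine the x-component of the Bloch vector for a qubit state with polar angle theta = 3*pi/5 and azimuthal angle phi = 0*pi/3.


theta = 1.8850, phi = 0.0000
r_x = sin(theta)*cos(phi) = 0.9511 * 1.0000
r_x = 0.9511

0.9511


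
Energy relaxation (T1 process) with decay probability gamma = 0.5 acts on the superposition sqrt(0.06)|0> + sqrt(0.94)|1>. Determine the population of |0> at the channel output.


For amplitude damping with parameter gamma on state sqrt(a)|0> + sqrt(b)|1>:
alpha^2 = 0.06, beta^2 = 0.94
P(|0>) = alpha^2 + gamma * beta^2
= 0.06 + 0.5 * 0.94
= 0.06 + 0.4700
= 0.5300

0.5300


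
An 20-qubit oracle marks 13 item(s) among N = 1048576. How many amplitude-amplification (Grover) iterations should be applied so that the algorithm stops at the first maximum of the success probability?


After j Grover iterations the success probability is P(j) = sin^2((2j+1)*theta), where sin(theta) = sqrt(k/N).
N = 2^20 = 1048576, k = 13
sin(theta) = sqrt(k/N) = 0.003521046167
theta = arcsin(sqrt(k/N)) = 0.003521053443 rad
P(j) reaches its first maximum when (2j+1)*theta is as close as possible to pi/2, i.e. j = round(pi/(4*theta) - 1/2).
pi/(4*theta) - 1/2 = 222.5577
(For comparison, the common estimate pi/4 * sqrt(N/k) = 223.0582; the exact maximiser is used here.)
Optimal iterations = 223

223


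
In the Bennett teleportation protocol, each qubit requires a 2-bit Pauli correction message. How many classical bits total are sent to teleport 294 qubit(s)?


Quantum teleportation requires 2 classical bits per qubit teleported.
294 qubit(s) -> 2 * 294 = 588 classical bits

588


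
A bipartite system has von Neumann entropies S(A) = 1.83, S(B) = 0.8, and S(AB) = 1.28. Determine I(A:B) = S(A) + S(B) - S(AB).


I(A:B) = S(A) + S(B) - S(AB)
= 1.83 + 0.8 - 1.28
= 1.3500

1.3500


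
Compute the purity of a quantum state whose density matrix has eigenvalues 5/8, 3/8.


tr(rho^2) = sum of eigenvalues squared
= (5/8)^2 + (3/8)^2
= (25 + 9) / 64
= 34/64
= 0.5312

0.5312


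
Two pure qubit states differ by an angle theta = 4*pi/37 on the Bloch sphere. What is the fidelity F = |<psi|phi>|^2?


For states separated by angle theta on Bloch sphere:
F = cos^2(theta/2)
theta = 4*pi/37 = 0.3396
theta/2 = 0.1698
cos(theta/2) = 0.9856
F = 0.9714

0.9714


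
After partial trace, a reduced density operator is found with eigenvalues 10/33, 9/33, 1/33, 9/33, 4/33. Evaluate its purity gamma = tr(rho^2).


tr(rho^2) = sum of eigenvalues squared
= (10/33)^2 + (9/33)^2 + (1/33)^2 + (9/33)^2 + (4/33)^2
= (100 + 81 + 1 + 81 + 16) / 1089
= 279/1089
= 0.2562

0.2562


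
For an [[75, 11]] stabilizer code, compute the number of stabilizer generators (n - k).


For an [[n,k]] stabilizer code:
Number of stabilizer generators = n - k
= 75 - 11
= 64

64


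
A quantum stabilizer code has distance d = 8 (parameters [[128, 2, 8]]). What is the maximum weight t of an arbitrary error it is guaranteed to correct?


Code parameters: [[128, 2, 8]], distance d = 8.
Number of correctable errors = floor((d-1)/2)
= floor((8 - 1)/2)
= floor(7/2)
= 3

3


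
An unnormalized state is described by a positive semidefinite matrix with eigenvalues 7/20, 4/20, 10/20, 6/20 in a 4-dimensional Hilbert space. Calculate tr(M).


tr(M) = sum of eigenvalues
= 7/20 + 4/20 + 10/20 + 6/20
= 27/20
= 1.3500

1.3500


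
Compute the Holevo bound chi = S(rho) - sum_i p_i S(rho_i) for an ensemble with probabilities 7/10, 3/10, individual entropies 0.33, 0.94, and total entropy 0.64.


chi = S(rho) - sum_i p_i * S(rho_i)
Weighted entropy = 7/10 * 0.33 + 3/10 * 0.94
= 0.5130
chi = 0.64 - 0.5130
= 0.1270

0.1270


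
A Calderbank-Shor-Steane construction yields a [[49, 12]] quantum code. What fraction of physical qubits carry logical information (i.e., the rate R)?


Code rate R = k/n
= 12/49
= 0.2449

0.2449


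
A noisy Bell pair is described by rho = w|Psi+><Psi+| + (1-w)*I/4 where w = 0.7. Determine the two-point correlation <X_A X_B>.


|Psi+> = (|01> + |10>)/sqrt(2)
For the pure Bell state, <X_A X_B> = +1 (Bell-state Pauli correlator).
The maximally-mixed part I/4 has tr(I/4 * P tensor P) = 0 for any traceless Pauli P.
So <X_A X_B>_rho = w * (+1) + (1 - w) * 0
= 0.7 * (+1)
= 0.7000

0.7000


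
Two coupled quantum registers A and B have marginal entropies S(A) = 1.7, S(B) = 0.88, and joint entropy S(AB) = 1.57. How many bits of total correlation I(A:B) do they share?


I(A:B) = S(A) + S(B) - S(AB)
= 1.7 + 0.88 - 1.57
= 1.0100

1.0100


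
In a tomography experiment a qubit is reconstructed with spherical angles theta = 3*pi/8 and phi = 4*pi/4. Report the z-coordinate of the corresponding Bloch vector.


theta = 1.1781, phi = 3.1416
r_z = cos(theta) = 0.3827

0.3827


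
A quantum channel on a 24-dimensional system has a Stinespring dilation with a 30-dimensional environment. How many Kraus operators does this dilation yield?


Tracing out the environment in an orthonormal basis {|i>_E} gives Kraus operators K_i = <i|_E U |0>_E.
Number of Kraus operators = dim(H_env) = d_env
= 30

30


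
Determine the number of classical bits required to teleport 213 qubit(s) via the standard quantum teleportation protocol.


Quantum teleportation requires 2 classical bits per qubit teleported.
213 qubit(s) -> 2 * 213 = 426 classical bits

426


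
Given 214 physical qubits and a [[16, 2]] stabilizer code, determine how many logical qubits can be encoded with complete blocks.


Each code block uses 16 physical qubits for 2 logical qubit(s).
Number of complete blocks = floor(214 / 16) = 13
Logical qubits = 13 * 2
= 26

26


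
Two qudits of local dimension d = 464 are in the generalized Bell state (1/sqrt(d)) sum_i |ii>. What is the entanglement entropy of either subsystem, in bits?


For a maximally entangled state in d x d:
S = log2(d) = log2(464)
= 8.8580

8.8580


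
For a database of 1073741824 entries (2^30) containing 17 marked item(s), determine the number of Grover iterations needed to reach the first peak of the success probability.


After j Grover iterations the success probability is P(j) = sin^2((2j+1)*theta), where sin(theta) = sqrt(k/N).
N = 2^30 = 1073741824, k = 17
sin(theta) = sqrt(k/N) = 0.000125827198
theta = arcsin(sqrt(k/N)) = 0.0001258271984 rad
P(j) reaches its first maximum when (2j+1)*theta is as close as possible to pi/2, i.e. j = round(pi/(4*theta) - 1/2).
pi/(4*theta) - 1/2 = 6241.3791
(For comparison, the common estimate pi/4 * sqrt(N/k) = 6241.8791; the exact maximiser is used here.)
Optimal iterations = 6241

6241


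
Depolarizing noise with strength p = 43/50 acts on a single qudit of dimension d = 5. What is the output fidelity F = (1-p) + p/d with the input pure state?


F = (1-p) + p/d
= (1 - 0.8600) + 0.8600/5
= 0.1400 + 0.1720
= 0.3120

0.3120


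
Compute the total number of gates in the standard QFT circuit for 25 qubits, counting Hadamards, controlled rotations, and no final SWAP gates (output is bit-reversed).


Hadamard gates: 25
Controlled rotations: n*(n-1)/2 = 25*24/2 = 300
SWAP gates: 0 (omitted)
Total = 25 + 300
= 325

325


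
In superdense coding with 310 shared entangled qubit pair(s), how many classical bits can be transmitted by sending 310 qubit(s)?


Superdense coding allows 2 classical bits per shared entangled pair.
310 pair(s) -> 2 * 310 = 620 classical bits

620


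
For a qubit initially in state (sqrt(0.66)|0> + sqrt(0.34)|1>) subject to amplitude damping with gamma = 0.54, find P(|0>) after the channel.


For amplitude damping with parameter gamma on state sqrt(a)|0> + sqrt(b)|1>:
alpha^2 = 0.66, beta^2 = 0.34
P(|0>) = alpha^2 + gamma * beta^2
= 0.66 + 0.54 * 0.34
= 0.66 + 0.1836
= 0.8436

0.8436


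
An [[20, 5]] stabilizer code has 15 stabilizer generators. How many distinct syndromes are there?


Each stabilizer generator gives a binary (+1 or -1) measurement outcome.
With 15 independent generators:
Total syndromes = 2^15
= 32768

32768


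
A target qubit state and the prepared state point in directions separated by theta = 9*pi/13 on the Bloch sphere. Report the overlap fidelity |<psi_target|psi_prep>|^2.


For states separated by angle theta on Bloch sphere:
F = cos^2(theta/2)
theta = 9*pi/13 = 2.1749
theta/2 = 1.0875
cos(theta/2) = 0.4647
F = 0.2160

0.2160


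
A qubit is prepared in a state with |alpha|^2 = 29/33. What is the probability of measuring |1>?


|alpha|^2 = 29/33 = 0.8788
|beta|^2 = 1 - 29/33 = 4/33 = 0.1212
P(|1>) = |beta|^2 = 0.1212

0.1212


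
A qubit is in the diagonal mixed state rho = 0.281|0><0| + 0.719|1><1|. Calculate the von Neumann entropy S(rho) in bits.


S = -p*log2(p) - (1-p)*log2(1-p)
p = 0.2810, 1-p = 0.7190
= -0.2810 * log2(0.2810) - 0.7190 * log2(0.7190)
= -(-0.5146) - (-0.3422)
= 0.8568

0.8568


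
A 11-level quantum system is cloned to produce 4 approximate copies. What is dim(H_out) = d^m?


Output space = H^(tensor 4) where dim(H) = 11
dim = 11^4
= 121 (after 2 factors)
= 1331 (after 3 factors)
= 14641 (after 4 factors)
= 14641

14641


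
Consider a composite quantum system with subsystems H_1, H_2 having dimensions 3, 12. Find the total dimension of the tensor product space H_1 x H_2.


dim(H_1 x H_2) = 3 * 12
= 36

36


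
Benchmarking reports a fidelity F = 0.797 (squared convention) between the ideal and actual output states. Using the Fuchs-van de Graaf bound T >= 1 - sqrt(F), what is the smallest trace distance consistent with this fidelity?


Fuchs-van de Graaf (squared-fidelity convention): 1 - sqrt(F) <= T <= sqrt(1 - F).
Lower bound: T >= 1 - sqrt(F)
sqrt(F) = sqrt(0.797) = 0.8927
T >= 1 - 0.8927
T >= 0.1073

0.1073


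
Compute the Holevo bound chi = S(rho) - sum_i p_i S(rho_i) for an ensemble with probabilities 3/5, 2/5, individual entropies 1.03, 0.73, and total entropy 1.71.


chi = S(rho) - sum_i p_i * S(rho_i)
Weighted entropy = 3/5 * 1.03 + 2/5 * 0.73
= 0.9100
chi = 1.71 - 0.9100
= 0.8000

0.8000


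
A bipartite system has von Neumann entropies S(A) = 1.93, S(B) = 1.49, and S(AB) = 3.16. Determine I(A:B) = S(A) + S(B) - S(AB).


I(A:B) = S(A) + S(B) - S(AB)
= 1.93 + 1.49 - 3.16
= 0.2600

0.2600


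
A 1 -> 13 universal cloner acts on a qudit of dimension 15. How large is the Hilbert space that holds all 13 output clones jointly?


Output space = H^(tensor 13) where dim(H) = 15
dim = 15^13
= 225 (after 2 factors)
= 3375 (after 3 factors)
= 50625 (after 4 factors)
= 759375 (after 5 factors)
= 11390625 (after 6 factors)
= 170859375 (after 7 factors)
= 2562890625 (after 8 factors)
= 38443359375 (after 9 factors)
= 576650390625 (after 10 factors)
= 8649755859375 (after 11 factors)
= 129746337890625 (after 12 factors)
= 1946195068359375 (after 13 factors)
= 1946195068359375

1946195068359375


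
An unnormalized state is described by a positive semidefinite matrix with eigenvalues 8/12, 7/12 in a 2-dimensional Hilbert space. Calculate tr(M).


tr(M) = sum of eigenvalues
= 8/12 + 7/12
= 15/12
= 1.2500

1.2500


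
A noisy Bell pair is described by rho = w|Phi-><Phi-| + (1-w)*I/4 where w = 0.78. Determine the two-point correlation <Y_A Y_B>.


|Phi-> = (|00> - |11>)/sqrt(2)
For the pure Bell state, <Y_A Y_B> = +1 (Bell-state Pauli correlator).
The maximally-mixed part I/4 has tr(I/4 * P tensor P) = 0 for any traceless Pauli P.
So <Y_A Y_B>_rho = w * (+1) + (1 - w) * 0
= 0.78 * (+1)
= 0.7800

0.7800


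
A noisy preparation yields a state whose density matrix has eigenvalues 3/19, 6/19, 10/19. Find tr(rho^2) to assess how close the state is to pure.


tr(rho^2) = sum of eigenvalues squared
= (3/19)^2 + (6/19)^2 + (10/19)^2
= (9 + 36 + 100) / 361
= 145/361
= 0.4017

0.4017


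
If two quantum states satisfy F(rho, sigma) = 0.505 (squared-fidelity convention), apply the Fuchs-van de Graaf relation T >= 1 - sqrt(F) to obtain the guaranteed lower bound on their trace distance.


Fuchs-van de Graaf (squared-fidelity convention): 1 - sqrt(F) <= T <= sqrt(1 - F).
Lower bound: T >= 1 - sqrt(F)
sqrt(F) = sqrt(0.505) = 0.7106
T >= 1 - 0.7106
T >= 0.2894

0.2894


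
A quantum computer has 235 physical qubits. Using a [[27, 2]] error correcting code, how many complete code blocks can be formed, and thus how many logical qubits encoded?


Each code block uses 27 physical qubits for 2 logical qubit(s).
Number of complete blocks = floor(235 / 27) = 8
Logical qubits = 8 * 2
= 16

16


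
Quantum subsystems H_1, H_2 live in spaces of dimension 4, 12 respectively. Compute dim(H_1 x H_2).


dim(H_1 x H_2) = 4 * 12
= 48

48


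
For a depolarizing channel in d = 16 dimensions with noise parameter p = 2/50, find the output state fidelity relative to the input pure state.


F = (1-p) + p/d
= (1 - 0.0400) + 0.0400/16
= 0.9600 + 0.0025
= 0.9625

0.9625


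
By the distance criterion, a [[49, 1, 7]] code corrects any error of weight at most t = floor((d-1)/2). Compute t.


Code parameters: [[49, 1, 7]], distance d = 7.
Number of correctable errors = floor((d-1)/2)
= floor((7 - 1)/2)
= floor(6/2)
= 3

3


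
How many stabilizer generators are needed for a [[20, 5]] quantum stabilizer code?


For an [[n,k]] stabilizer code:
Number of stabilizer generators = n - k
= 20 - 5
= 15

15


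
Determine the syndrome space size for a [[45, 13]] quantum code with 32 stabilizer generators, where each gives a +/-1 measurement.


Each stabilizer generator gives a binary (+1 or -1) measurement outcome.
With 32 independent generators:
Total syndromes = 2^32
= 4294967296

4294967296


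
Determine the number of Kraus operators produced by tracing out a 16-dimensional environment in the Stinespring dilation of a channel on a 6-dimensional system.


Tracing out the environment in an orthonormal basis {|i>_E} gives Kraus operators K_i = <i|_E U |0>_E.
Number of Kraus operators = dim(H_env) = d_env
= 16

16


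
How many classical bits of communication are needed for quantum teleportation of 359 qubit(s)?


Quantum teleportation requires 2 classical bits per qubit teleported.
359 qubit(s) -> 2 * 359 = 718 classical bits

718


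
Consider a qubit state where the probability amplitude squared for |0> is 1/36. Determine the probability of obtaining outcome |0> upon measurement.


|alpha|^2 = 1/36 = 0.0278
|beta|^2 = 1 - 1/36 = 35/36 = 0.9722
P(|0>) = |alpha|^2 = 0.0278

0.0278


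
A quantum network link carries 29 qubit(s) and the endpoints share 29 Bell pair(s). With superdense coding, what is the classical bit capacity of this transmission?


Superdense coding allows 2 classical bits per shared entangled pair.
29 pair(s) -> 2 * 29 = 58 classical bits

58


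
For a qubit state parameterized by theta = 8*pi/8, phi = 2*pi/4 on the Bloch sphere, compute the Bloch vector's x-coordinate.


theta = 3.1416, phi = 1.5708
r_x = sin(theta)*cos(phi) = 0.0000 * 0.0000
r_x = 0.0000

0.0000


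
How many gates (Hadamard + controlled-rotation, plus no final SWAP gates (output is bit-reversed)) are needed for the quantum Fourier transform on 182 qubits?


Hadamard gates: 182
Controlled rotations: n*(n-1)/2 = 182*181/2 = 16471
SWAP gates: 0 (omitted)
Total = 182 + 16471
= 16653

16653


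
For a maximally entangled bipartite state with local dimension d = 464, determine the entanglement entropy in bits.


For a maximally entangled state in d x d:
S = log2(d) = log2(464)
= 8.8580

8.8580


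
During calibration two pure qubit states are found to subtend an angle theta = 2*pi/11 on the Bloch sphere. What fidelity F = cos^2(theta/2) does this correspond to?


For states separated by angle theta on Bloch sphere:
F = cos^2(theta/2)
theta = 2*pi/11 = 0.5712
theta/2 = 0.2856
cos(theta/2) = 0.9595
F = 0.9206

0.9206


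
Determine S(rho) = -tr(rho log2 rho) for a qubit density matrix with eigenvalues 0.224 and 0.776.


S = -p*log2(p) - (1-p)*log2(1-p)
p = 0.2240, 1-p = 0.7760
= -0.2240 * log2(0.2240) - 0.7760 * log2(0.7760)
= -(-0.4835) - (-0.2839)
= 0.7674

0.7674


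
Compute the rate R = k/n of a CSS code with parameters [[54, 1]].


Code rate R = k/n
= 1/54
= 0.0185

0.0185


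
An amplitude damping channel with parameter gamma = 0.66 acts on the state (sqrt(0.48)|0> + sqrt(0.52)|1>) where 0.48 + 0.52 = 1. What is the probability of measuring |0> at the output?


For amplitude damping with parameter gamma on state sqrt(a)|0> + sqrt(b)|1>:
alpha^2 = 0.48, beta^2 = 0.52
P(|0>) = alpha^2 + gamma * beta^2
= 0.48 + 0.66 * 0.52
= 0.48 + 0.3432
= 0.8232

0.8232


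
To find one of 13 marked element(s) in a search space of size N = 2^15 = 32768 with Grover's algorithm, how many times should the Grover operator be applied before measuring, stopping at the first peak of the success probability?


After j Grover iterations the success probability is P(j) = sin^2((2j+1)*theta), where sin(theta) = sqrt(k/N).
N = 2^15 = 32768, k = 13
sin(theta) = sqrt(k/N) = 0.01991804497
theta = arcsin(sqrt(k/N)) = 0.01991936222 rad
P(j) reaches its first maximum when (2j+1)*theta is as close as possible to pi/2, i.e. j = round(pi/(4*theta) - 1/2).
pi/(4*theta) - 1/2 = 38.9289
(For comparison, the common estimate pi/4 * sqrt(N/k) = 39.4315; the exact maximiser is used here.)
Optimal iterations = 39

39


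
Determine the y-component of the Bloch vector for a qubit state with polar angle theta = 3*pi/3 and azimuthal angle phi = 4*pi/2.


theta = 3.1416, phi = 6.2832
r_y = sin(theta)*sin(phi) = 0.0000 * 0.0000
r_y = 0.0000

0.0000


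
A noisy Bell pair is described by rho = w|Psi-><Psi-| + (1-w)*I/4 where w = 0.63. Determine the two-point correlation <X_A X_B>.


|Psi-> = (|01> - |10>)/sqrt(2)
For the pure Bell state, <X_A X_B> = -1 (Bell-state Pauli correlator).
The maximally-mixed part I/4 has tr(I/4 * P tensor P) = 0 for any traceless Pauli P.
So <X_A X_B>_rho = w * (-1) + (1 - w) * 0
= 0.63 * (-1)
= -0.6300

-0.6300


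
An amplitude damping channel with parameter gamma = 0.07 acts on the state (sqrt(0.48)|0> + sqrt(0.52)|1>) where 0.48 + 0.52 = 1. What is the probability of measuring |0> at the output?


For amplitude damping with parameter gamma on state sqrt(a)|0> + sqrt(b)|1>:
alpha^2 = 0.48, beta^2 = 0.52
P(|0>) = alpha^2 + gamma * beta^2
= 0.48 + 0.07 * 0.52
= 0.48 + 0.0364
= 0.5164

0.5164


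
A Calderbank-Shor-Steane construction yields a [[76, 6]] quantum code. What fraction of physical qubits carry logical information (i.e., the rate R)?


Code rate R = k/n
= 6/76
= 0.0789

0.0789


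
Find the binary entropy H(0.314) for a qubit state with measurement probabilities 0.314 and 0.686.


S = -p*log2(p) - (1-p)*log2(1-p)
p = 0.3140, 1-p = 0.6860
= -0.3140 * log2(0.3140) - 0.6860 * log2(0.6860)
= -(-0.5247) - (-0.3730)
= 0.8977

0.8977


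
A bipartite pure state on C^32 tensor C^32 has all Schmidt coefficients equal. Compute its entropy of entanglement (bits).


For a maximally entangled state in d x d:
S = log2(d) = log2(32)
= 5.0000

5.0000


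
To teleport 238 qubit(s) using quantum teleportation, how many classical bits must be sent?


Quantum teleportation requires 2 classical bits per qubit teleported.
238 qubit(s) -> 2 * 238 = 476 classical bits

476


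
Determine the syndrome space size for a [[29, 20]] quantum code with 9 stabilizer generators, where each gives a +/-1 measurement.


Each stabilizer generator gives a binary (+1 or -1) measurement outcome.
With 9 independent generators:
Total syndromes = 2^9
= 512

512


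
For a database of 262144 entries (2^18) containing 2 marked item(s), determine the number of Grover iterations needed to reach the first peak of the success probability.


After j Grover iterations the success probability is P(j) = sin^2((2j+1)*theta), where sin(theta) = sqrt(k/N).
N = 2^18 = 262144, k = 2
sin(theta) = sqrt(k/N) = 0.002762135864
theta = arcsin(sqrt(k/N)) = 0.002762139376 rad
P(j) reaches its first maximum when (2j+1)*theta is as close as possible to pi/2, i.e. j = round(pi/(4*theta) - 1/2).
pi/(4*theta) - 1/2 = 283.8441
(For comparison, the common estimate pi/4 * sqrt(N/k) = 284.3445; the exact maximiser is used here.)
Optimal iterations = 284

284


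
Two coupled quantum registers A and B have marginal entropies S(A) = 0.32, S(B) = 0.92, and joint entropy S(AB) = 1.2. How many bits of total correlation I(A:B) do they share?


I(A:B) = S(A) + S(B) - S(AB)
= 0.32 + 0.92 - 1.2
= 0.0400

0.0400


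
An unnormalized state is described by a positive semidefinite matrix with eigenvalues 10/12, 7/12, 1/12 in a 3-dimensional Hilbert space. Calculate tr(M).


tr(M) = sum of eigenvalues
= 10/12 + 7/12 + 1/12
= 18/12
= 1.5000

1.5000


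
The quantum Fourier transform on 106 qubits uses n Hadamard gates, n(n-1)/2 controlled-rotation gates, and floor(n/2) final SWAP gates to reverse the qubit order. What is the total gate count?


Hadamard gates: 106
Controlled rotations: n*(n-1)/2 = 106*105/2 = 5565
SWAP gates: floor(n/2) = floor(106/2) = 53
Total = 106 + 5565 + 53
= 5724

5724


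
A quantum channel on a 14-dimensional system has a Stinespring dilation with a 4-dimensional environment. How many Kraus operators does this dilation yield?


Tracing out the environment in an orthonormal basis {|i>_E} gives Kraus operators K_i = <i|_E U |0>_E.
Number of Kraus operators = dim(H_env) = d_env
= 4

4


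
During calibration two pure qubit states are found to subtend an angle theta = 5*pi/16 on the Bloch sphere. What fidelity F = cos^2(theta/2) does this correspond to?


For states separated by angle theta on Bloch sphere:
F = cos^2(theta/2)
theta = 5*pi/16 = 0.9817
theta/2 = 0.4909
cos(theta/2) = 0.8819
F = 0.7778

0.7778


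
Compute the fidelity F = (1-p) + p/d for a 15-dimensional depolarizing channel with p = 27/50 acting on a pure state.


F = (1-p) + p/d
= (1 - 0.5400) + 0.5400/15
= 0.4600 + 0.0360
= 0.4960

0.4960


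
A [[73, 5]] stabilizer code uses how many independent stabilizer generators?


For an [[n,k]] stabilizer code:
Number of stabilizer generators = n - k
= 73 - 5
= 68

68


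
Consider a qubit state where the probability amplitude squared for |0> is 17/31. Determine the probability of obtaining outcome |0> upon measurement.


|alpha|^2 = 17/31 = 0.5484
|beta|^2 = 1 - 17/31 = 14/31 = 0.4516
P(|0>) = |alpha|^2 = 0.5484

0.5484


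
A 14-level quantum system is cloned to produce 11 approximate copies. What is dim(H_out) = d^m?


Output space = H^(tensor 11) where dim(H) = 14
dim = 14^11
= 196 (after 2 factors)
= 2744 (after 3 factors)
= 38416 (after 4 factors)
= 537824 (after 5 factors)
= 7529536 (after 6 factors)
= 105413504 (after 7 factors)
= 1475789056 (after 8 factors)
= 20661046784 (after 9 factors)
= 289254654976 (after 10 factors)
= 4049565169664 (after 11 factors)
= 4049565169664

4049565169664


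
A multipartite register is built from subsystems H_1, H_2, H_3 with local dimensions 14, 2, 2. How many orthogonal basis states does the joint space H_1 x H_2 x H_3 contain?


dim(H_1 x H_2 x H_3) = 14 * 2 * 2
= 28 * 2
= 56

56


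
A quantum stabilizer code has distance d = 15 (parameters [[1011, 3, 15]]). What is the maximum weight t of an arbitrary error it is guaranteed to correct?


Code parameters: [[1011, 3, 15]], distance d = 15.
Number of correctable errors = floor((d-1)/2)
= floor((15 - 1)/2)
= floor(14/2)
= 7

7


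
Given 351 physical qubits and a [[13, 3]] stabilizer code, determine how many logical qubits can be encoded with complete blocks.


Each code block uses 13 physical qubits for 3 logical qubit(s).
Number of complete blocks = floor(351 / 13) = 27
Logical qubits = 27 * 3
= 81

81


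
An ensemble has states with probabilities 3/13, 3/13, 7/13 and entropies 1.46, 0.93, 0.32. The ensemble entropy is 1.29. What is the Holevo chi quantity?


chi = S(rho) - sum_i p_i * S(rho_i)
Weighted entropy = 3/13 * 1.46 + 3/13 * 0.93 + 7/13 * 0.32
= 0.7238
chi = 1.29 - 0.7238
= 0.5662

0.5662


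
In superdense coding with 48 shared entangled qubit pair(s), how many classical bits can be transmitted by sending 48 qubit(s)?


Superdense coding allows 2 classical bits per shared entangled pair.
48 pair(s) -> 2 * 48 = 96 classical bits

96


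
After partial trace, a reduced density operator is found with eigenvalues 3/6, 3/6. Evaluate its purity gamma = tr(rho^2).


tr(rho^2) = sum of eigenvalues squared
= (3/6)^2 + (3/6)^2
= (9 + 9) / 36
= 18/36
= 0.5000

0.5000


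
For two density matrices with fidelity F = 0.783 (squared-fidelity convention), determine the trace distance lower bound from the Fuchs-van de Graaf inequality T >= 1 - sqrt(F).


Fuchs-van de Graaf (squared-fidelity convention): 1 - sqrt(F) <= T <= sqrt(1 - F).
Lower bound: T >= 1 - sqrt(F)
sqrt(F) = sqrt(0.783) = 0.8849
T >= 1 - 0.8849
T >= 0.1151

0.1151


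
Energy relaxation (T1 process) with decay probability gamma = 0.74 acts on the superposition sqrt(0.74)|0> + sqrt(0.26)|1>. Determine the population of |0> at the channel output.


For amplitude damping with parameter gamma on state sqrt(a)|0> + sqrt(b)|1>:
alpha^2 = 0.74, beta^2 = 0.26
P(|0>) = alpha^2 + gamma * beta^2
= 0.74 + 0.74 * 0.26
= 0.74 + 0.1924
= 0.9324

0.9324


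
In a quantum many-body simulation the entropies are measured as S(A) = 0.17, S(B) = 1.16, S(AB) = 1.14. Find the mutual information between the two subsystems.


I(A:B) = S(A) + S(B) - S(AB)
= 0.17 + 1.16 - 1.14
= 0.1900

0.1900


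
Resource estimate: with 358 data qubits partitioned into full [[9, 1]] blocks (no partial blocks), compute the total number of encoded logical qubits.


Each code block uses 9 physical qubits for 1 logical qubit(s).
Number of complete blocks = floor(358 / 9) = 39
Logical qubits = 39 * 1
= 39

39


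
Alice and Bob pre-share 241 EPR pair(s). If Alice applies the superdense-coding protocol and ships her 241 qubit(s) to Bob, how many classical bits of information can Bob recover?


Superdense coding allows 2 classical bits per shared entangled pair.
241 pair(s) -> 2 * 241 = 482 classical bits

482


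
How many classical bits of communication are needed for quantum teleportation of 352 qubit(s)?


Quantum teleportation requires 2 classical bits per qubit teleported.
352 qubit(s) -> 2 * 352 = 704 classical bits

704


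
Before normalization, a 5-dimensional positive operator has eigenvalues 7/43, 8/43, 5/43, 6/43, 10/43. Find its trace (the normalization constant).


tr(M) = sum of eigenvalues
= 7/43 + 8/43 + 5/43 + 6/43 + 10/43
= 36/43
= 0.8372

0.8372


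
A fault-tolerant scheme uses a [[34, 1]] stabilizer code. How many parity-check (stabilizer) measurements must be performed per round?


For an [[n,k]] stabilizer code:
Number of stabilizer generators = n - k
= 34 - 1
= 33

33


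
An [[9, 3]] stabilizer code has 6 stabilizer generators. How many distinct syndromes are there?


Each stabilizer generator gives a binary (+1 or -1) measurement outcome.
With 6 independent generators:
Total syndromes = 2^6
= 64

64


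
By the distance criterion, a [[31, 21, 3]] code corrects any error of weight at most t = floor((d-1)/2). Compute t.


Code parameters: [[31, 21, 3]], distance d = 3.
Number of correctable errors = floor((d-1)/2)
= floor((3 - 1)/2)
= floor(2/2)
= 1

1


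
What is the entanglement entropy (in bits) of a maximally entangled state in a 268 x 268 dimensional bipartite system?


For a maximally entangled state in d x d:
S = log2(d) = log2(268)
= 8.0661

8.0661


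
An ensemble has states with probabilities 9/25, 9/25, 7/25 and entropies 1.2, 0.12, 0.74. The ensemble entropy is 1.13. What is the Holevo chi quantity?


chi = S(rho) - sum_i p_i * S(rho_i)
Weighted entropy = 9/25 * 1.2 + 9/25 * 0.12 + 7/25 * 0.74
= 0.6824
chi = 1.13 - 0.6824
= 0.4476

0.4476


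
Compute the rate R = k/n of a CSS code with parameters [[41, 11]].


Code rate R = k/n
= 11/41
= 0.2683

0.2683


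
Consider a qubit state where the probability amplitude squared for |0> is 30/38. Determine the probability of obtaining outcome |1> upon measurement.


|alpha|^2 = 30/38 = 0.7895
|beta|^2 = 1 - 30/38 = 8/38 = 0.2105
P(|1>) = |beta|^2 = 0.2105

0.2105


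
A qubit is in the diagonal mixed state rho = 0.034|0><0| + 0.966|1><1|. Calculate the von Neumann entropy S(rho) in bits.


S = -p*log2(p) - (1-p)*log2(1-p)
p = 0.0340, 1-p = 0.9660
= -0.0340 * log2(0.0340) - 0.9660 * log2(0.9660)
= -(-0.1659) - (-0.0482)
= 0.2141

0.2141


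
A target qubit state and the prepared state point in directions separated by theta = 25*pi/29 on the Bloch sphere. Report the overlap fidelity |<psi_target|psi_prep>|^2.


For states separated by angle theta on Bloch sphere:
F = cos^2(theta/2)
theta = 25*pi/29 = 2.7083
theta/2 = 1.3541
cos(theta/2) = 0.2150
F = 0.0462

0.0462


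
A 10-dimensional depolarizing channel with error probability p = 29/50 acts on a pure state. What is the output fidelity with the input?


F = (1-p) + p/d
= (1 - 0.5800) + 0.5800/10
= 0.4200 + 0.0580
= 0.4780

0.4780


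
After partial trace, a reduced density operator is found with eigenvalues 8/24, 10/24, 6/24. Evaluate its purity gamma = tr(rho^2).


tr(rho^2) = sum of eigenvalues squared
= (8/24)^2 + (10/24)^2 + (6/24)^2
= (64 + 100 + 36) / 576
= 200/576
= 0.3472

0.3472


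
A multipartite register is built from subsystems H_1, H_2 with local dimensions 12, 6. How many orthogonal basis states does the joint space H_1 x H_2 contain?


dim(H_1 x H_2) = 12 * 6
= 72

72


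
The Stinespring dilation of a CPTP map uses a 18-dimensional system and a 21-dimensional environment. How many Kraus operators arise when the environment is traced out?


Tracing out the environment in an orthonormal basis {|i>_E} gives Kraus operators K_i = <i|_E U |0>_E.
Number of Kraus operators = dim(H_env) = d_env
= 21

21


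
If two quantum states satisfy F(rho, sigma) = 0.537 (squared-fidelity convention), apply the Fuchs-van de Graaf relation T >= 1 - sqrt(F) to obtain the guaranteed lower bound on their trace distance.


Fuchs-van de Graaf (squared-fidelity convention): 1 - sqrt(F) <= T <= sqrt(1 - F).
Lower bound: T >= 1 - sqrt(F)
sqrt(F) = sqrt(0.537) = 0.7328
T >= 1 - 0.7328
T >= 0.2672

0.2672


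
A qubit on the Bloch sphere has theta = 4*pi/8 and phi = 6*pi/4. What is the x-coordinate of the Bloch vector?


theta = 1.5708, phi = 4.7124
r_x = sin(theta)*cos(phi) = 1.0000 * 0.0000
r_x = 0.0000

0.0000


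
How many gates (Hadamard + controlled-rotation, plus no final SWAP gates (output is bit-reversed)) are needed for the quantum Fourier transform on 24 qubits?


Hadamard gates: 24
Controlled rotations: n*(n-1)/2 = 24*23/2 = 276
SWAP gates: 0 (omitted)
Total = 24 + 276
= 300

300


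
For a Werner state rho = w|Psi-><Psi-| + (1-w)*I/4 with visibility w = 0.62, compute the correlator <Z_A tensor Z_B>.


|Psi-> = (|01> - |10>)/sqrt(2)
For the pure Bell state, <Z_A Z_B> = -1 (Bell-state Pauli correlator).
The maximally-mixed part I/4 has tr(I/4 * P tensor P) = 0 for any traceless Pauli P.
So <Z_A Z_B>_rho = w * (-1) + (1 - w) * 0
= 0.62 * (-1)
= -0.6200

-0.6200


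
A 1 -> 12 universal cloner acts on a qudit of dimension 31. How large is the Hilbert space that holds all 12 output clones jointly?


Output space = H^(tensor 12) where dim(H) = 31
dim = 31^12
= 961 (after 2 factors)
= 29791 (after 3 factors)
= 923521 (after 4 factors)
= 28629151 (after 5 factors)
= 887503681 (after 6 factors)
= 27512614111 (after 7 factors)
= 852891037441 (after 8 factors)
= 26439622160671 (after 9 factors)
= 819628286980801 (after 10 factors)
= 25408476896404831 (after 11 factors)
= 787662783788549761 (after 12 factors)
= 787662783788549761

787662783788549761


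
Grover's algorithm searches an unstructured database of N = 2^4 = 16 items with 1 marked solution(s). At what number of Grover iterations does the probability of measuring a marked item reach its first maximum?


After j Grover iterations the success probability is P(j) = sin^2((2j+1)*theta), where sin(theta) = sqrt(k/N).
N = 2^4 = 16, k = 1
sin(theta) = sqrt(k/N) = 0.25
theta = arcsin(sqrt(k/N)) = 0.2526802551 rad
P(j) reaches its first maximum when (2j+1)*theta is as close as possible to pi/2, i.e. j = round(pi/(4*theta) - 1/2).
pi/(4*theta) - 1/2 = 2.6083
(For comparison, the common estimate pi/4 * sqrt(N/k) = 3.1416; the exact maximiser is used here.)
Optimal iterations = 3

3


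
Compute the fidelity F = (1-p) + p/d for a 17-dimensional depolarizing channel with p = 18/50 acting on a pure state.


F = (1-p) + p/d
= (1 - 0.3600) + 0.3600/17
= 0.6400 + 0.0212
= 0.6612

0.6612


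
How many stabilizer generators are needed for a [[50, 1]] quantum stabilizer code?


For an [[n,k]] stabilizer code:
Number of stabilizer generators = n - k
= 50 - 1
= 49

49


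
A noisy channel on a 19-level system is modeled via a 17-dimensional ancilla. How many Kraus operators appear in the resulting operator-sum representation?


Tracing out the environment in an orthonormal basis {|i>_E} gives Kraus operators K_i = <i|_E U |0>_E.
Number of Kraus operators = dim(H_env) = d_env
= 17

17


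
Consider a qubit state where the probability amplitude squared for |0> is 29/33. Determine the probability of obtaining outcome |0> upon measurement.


|alpha|^2 = 29/33 = 0.8788
|beta|^2 = 1 - 29/33 = 4/33 = 0.1212
P(|0>) = |alpha|^2 = 0.8788

0.8788


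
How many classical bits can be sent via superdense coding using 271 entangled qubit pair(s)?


Superdense coding allows 2 classical bits per shared entangled pair.
271 pair(s) -> 2 * 271 = 542 classical bits

542


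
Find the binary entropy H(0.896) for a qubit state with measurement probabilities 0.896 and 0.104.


S = -p*log2(p) - (1-p)*log2(1-p)
p = 0.8960, 1-p = 0.1040
= -0.8960 * log2(0.8960) - 0.1040 * log2(0.1040)
= -(-0.1420) - (-0.3396)
= 0.4815

0.4815
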